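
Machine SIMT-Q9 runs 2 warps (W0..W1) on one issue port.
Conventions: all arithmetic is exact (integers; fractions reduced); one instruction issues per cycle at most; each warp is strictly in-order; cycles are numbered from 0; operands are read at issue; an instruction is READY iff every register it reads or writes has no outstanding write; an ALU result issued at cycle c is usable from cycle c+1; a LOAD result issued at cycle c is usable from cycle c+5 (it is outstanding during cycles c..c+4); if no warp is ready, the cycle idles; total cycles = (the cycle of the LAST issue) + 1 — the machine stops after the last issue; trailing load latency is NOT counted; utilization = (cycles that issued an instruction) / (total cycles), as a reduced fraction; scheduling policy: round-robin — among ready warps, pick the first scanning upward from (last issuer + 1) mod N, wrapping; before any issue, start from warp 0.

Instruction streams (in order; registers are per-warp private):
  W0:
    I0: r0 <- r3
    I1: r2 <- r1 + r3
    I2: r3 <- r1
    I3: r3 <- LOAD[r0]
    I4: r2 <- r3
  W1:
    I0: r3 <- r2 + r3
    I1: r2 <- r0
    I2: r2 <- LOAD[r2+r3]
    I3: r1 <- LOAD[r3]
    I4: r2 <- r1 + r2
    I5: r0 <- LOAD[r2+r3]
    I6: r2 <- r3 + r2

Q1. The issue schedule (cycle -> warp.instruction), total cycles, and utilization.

cycle 0: W0.I0
cycle 1: W1.I0
cycle 2: W0.I1
cycle 3: W1.I1
cycle 4: W0.I2
cycle 5: W1.I2
cycle 6: W0.I3
cycle 7: W1.I3
cycle 8: idle
cycle 9: idle
cycle 10: idle
cycle 11: W0.I4
cycle 12: W1.I4
cycle 13: W1.I5
cycle 14: W1.I6

Answer: 15 cycles, utilization 4/5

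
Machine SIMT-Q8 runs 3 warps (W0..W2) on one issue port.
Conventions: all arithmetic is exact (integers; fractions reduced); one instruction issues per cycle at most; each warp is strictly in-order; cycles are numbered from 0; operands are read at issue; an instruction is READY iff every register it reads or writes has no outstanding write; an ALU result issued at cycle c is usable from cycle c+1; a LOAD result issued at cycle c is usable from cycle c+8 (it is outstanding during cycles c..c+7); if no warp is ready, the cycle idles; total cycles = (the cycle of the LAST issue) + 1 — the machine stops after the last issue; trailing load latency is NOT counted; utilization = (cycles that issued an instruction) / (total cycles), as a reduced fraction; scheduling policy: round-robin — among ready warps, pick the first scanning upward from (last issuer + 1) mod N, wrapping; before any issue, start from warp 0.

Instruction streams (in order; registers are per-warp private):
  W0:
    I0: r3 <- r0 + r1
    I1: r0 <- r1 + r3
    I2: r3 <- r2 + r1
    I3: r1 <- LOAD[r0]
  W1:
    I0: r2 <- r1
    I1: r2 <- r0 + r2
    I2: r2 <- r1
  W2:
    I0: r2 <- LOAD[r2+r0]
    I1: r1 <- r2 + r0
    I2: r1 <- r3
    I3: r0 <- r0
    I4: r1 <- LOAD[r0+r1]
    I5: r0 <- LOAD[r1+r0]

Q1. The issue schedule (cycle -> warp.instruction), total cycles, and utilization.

cycle 0: W0.I0
cycle 1: W1.I0
cycle 2: W2.I0
cycle 3: W0.I1
cycle 4: W1.I1
cycle 5: W0.I2
cycle 6: W1.I2
cycle 7: W0.I3
cycle 8: idle
cycle 9: idle
cycle 10: W2.I1
cycle 11: W2.I2
cycle 12: W2.I3
cycle 13: W2.I4
cycle 14: idle
cycle 15: idle
cycle 16: idle
cycle 17: idle
cycle 18: idle
cycle 19: idle
cycle 20: idle
cycle 21: W2.I5

Answer: 22 cycles, utilization 13/22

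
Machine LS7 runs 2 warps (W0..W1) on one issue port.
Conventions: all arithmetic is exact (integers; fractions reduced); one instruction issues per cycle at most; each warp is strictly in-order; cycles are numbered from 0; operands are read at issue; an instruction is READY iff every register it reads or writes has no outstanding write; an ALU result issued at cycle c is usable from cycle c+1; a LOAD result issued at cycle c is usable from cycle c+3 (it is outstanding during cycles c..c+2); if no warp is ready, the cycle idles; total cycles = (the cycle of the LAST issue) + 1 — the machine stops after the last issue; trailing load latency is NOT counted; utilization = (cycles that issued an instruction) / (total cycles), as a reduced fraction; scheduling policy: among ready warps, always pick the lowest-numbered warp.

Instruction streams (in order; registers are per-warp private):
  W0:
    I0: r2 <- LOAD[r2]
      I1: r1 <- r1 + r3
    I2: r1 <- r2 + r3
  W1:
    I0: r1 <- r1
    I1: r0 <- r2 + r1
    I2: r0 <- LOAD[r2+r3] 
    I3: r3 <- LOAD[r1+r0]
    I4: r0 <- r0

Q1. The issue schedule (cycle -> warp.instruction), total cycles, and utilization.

cycle 0: W0.I0
cycle 1: W0.I1
cycle 2: W1.I0
cycle 3: W0.I2
cycle 4: W1.I1
cycle 5: W1.I2
cycle 6: idle
cycle 7: idle
cycle 8: W1.I3
cycle 9: W1.I4

Answer: 10 cycles, utilization 4/5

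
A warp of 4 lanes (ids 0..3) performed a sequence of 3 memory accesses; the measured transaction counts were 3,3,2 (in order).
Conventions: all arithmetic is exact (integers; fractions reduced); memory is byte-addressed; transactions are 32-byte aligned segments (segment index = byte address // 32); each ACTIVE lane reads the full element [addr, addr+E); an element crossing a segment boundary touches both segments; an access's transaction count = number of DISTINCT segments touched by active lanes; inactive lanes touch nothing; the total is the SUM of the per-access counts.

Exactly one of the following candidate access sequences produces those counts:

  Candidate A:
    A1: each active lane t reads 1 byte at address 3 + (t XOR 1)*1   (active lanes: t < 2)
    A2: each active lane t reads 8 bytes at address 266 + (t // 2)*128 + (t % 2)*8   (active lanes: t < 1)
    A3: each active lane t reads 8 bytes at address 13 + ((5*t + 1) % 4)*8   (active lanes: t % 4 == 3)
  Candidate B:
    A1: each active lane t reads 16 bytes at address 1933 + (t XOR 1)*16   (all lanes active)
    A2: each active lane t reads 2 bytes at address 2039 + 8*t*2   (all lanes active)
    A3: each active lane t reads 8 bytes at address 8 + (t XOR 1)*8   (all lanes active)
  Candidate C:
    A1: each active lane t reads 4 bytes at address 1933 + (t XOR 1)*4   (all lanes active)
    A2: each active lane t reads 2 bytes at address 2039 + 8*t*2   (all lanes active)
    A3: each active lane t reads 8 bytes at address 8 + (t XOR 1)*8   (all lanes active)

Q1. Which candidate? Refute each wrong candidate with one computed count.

A: A1 gives 1 transaction, not 3
C: A1 gives 1 transaction, not 3
B: all counts match (3,3,2)

Answer: B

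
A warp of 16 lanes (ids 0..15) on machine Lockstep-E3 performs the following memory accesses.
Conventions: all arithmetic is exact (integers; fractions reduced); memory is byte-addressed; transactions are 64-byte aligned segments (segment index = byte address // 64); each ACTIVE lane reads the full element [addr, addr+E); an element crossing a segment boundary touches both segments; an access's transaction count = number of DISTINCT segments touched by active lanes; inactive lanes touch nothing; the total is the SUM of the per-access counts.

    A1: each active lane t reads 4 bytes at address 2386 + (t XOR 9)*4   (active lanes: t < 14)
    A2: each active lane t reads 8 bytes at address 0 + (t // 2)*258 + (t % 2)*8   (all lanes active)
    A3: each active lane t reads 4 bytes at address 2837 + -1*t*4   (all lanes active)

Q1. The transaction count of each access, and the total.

A1: 2 transactions
A2: 8 transactions
A3: 2 transactions

Answer: 2,8,2; total 12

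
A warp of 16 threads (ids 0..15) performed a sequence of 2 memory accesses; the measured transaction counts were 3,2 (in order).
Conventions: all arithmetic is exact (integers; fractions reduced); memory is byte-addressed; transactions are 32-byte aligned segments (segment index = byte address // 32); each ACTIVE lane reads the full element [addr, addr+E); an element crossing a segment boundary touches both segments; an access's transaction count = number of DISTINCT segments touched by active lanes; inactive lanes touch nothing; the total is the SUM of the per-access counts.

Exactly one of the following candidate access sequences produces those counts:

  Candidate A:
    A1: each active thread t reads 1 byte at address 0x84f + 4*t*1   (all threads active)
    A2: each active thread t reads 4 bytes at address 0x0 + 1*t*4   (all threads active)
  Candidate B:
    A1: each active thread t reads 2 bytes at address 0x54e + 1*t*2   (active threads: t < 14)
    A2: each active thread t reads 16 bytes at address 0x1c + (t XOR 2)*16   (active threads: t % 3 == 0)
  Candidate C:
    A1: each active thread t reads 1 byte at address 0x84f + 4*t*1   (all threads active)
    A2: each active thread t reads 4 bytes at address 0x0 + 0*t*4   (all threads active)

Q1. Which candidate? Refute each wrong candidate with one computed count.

B: A1 gives 2 transactions, not 3
C: A2 gives 1 transaction, not 2
A: all counts match (3,2)

Answer: A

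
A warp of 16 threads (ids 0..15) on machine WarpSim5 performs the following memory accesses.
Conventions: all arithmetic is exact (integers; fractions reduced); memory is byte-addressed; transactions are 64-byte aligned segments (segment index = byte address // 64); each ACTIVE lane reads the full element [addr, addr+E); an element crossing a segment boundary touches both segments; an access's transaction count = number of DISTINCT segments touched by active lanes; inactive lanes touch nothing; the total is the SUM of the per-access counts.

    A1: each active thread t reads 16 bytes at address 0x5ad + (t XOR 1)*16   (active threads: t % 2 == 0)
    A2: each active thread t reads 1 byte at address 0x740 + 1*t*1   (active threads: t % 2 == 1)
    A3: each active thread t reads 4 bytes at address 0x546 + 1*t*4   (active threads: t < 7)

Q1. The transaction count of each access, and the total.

A1: 5 transactions
A2: 1 transaction
A3: 1 transaction

Answer: 5,1,1; total 7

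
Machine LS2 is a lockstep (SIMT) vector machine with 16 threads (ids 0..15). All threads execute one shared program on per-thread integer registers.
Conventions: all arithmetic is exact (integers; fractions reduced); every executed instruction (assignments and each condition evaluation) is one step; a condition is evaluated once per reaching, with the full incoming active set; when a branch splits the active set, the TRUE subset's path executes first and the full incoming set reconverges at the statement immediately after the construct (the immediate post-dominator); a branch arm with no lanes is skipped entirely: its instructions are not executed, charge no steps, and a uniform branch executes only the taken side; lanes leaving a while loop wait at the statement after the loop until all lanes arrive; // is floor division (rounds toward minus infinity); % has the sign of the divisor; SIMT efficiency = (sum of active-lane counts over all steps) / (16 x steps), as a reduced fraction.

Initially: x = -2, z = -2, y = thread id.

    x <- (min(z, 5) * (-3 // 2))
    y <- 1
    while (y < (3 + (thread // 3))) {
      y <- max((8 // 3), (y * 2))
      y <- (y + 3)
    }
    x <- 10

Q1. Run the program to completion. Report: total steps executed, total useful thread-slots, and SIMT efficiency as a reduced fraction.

Answer: 10 steps, 133 useful, 133/160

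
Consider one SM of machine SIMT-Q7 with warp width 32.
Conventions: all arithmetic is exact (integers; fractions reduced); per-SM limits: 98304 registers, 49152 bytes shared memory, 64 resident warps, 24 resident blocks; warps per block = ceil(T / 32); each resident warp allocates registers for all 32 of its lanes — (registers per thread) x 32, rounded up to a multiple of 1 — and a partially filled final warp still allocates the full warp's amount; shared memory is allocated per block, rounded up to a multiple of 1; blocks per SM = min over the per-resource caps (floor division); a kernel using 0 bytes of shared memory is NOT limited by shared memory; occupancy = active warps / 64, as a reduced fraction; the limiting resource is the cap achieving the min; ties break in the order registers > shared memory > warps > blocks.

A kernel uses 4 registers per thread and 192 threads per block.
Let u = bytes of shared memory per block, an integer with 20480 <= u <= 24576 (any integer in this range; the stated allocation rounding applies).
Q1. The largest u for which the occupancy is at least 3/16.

Answer: u = 24576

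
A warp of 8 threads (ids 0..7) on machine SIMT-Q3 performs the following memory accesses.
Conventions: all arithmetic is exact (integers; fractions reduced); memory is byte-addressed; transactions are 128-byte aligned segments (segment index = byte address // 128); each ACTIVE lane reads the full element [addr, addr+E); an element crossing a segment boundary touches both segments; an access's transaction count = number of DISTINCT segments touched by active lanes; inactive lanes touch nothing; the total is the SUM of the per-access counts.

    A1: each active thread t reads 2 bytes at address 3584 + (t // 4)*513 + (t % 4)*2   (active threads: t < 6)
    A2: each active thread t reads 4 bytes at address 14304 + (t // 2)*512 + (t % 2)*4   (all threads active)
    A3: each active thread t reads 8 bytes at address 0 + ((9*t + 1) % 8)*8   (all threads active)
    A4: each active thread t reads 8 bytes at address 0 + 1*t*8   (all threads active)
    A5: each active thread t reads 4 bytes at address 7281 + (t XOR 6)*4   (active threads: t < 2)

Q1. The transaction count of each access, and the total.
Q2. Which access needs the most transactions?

A1: 2 transactions
A2: 4 transactions
A3: 1 transaction
A4: 1 transaction
A5: 1 transaction

Answer: 2,4,1,1,1; total 9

Answer: A2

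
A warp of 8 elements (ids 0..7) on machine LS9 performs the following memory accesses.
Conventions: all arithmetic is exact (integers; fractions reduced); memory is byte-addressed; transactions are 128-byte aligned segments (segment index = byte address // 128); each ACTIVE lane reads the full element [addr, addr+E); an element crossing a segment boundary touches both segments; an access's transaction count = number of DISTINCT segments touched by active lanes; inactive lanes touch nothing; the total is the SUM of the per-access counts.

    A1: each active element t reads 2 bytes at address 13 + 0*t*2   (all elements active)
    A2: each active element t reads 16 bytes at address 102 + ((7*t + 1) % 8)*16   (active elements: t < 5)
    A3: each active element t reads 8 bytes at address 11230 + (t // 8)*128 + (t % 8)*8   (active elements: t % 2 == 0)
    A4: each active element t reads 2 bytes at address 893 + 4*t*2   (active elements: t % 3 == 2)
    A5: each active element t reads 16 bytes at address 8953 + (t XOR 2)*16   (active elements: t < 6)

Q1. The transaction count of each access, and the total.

A1: 1 transaction
A2: 2 transactions
A3: 2 transactions
A4: 1 transaction
A5: 2 transactions

Answer: 1,2,2,1,2; total 8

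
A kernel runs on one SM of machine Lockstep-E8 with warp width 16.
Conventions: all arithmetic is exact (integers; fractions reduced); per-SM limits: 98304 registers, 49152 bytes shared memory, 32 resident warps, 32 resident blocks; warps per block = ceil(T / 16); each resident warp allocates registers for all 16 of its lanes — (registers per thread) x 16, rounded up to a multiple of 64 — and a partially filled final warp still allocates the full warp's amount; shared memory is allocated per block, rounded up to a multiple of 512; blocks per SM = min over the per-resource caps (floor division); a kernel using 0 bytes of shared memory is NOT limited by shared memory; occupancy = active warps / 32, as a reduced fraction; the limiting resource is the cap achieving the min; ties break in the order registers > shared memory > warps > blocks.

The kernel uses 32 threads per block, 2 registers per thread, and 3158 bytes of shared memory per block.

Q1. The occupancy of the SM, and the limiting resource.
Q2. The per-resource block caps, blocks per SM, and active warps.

Answer: occupancy 13/16, limited by shared memory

registers: 768 blocks
shared memory: 13 blocks
warps: 16 blocks
blocks: 32 blocks

Answer: 13 blocks, 26 active warps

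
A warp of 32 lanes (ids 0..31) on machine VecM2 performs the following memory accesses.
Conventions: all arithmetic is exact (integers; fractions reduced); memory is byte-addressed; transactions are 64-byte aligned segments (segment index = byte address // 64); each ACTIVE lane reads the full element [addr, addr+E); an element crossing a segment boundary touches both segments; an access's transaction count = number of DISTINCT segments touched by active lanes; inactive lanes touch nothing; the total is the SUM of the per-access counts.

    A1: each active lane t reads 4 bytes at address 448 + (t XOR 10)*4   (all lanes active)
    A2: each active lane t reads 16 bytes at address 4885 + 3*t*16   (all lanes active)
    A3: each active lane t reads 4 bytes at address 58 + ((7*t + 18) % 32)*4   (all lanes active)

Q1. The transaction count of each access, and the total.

A1: 2 transactions
A2: 24 transactions
A3: 3 transactions

Answer: 2,24,3; total 29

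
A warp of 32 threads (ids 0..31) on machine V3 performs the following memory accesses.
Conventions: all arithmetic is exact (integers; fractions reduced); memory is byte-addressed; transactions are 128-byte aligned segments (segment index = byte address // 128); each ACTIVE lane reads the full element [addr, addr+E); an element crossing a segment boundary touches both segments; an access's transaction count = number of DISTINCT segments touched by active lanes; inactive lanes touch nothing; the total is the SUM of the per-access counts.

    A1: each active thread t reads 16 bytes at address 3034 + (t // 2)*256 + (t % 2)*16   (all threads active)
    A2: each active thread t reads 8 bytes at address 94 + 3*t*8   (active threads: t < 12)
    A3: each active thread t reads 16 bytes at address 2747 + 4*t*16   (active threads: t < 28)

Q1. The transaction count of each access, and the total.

A1: 16 transactions
A2: 3 transactions
A3: 15 transactions

Answer: 16,3,15; total 34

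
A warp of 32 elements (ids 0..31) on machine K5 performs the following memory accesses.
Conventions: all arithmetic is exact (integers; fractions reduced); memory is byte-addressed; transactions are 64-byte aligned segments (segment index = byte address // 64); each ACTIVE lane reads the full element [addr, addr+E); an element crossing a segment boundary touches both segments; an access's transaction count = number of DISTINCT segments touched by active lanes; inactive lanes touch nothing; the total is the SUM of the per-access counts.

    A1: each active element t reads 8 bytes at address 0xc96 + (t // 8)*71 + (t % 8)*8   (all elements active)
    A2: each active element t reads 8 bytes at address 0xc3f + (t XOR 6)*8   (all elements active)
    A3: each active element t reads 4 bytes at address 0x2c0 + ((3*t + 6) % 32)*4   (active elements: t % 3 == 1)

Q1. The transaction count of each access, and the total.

A1: 5 transactions
A2: 5 transactions
A3: 2 transactions

Answer: 5,5,2; total 12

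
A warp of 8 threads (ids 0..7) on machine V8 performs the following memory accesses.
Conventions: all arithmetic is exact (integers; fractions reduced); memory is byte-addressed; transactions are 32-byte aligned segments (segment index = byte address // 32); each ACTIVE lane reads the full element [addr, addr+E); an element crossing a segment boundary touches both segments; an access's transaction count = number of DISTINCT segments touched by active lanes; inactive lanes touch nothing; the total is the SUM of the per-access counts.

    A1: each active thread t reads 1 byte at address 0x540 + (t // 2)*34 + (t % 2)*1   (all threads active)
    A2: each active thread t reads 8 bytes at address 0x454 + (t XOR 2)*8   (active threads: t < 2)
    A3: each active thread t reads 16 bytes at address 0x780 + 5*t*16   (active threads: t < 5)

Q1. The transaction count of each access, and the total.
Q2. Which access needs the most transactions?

A1: 4 transactions
A2: 1 transaction
A3: 5 transactions

Answer: 4,1,5; total 10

Answer: A3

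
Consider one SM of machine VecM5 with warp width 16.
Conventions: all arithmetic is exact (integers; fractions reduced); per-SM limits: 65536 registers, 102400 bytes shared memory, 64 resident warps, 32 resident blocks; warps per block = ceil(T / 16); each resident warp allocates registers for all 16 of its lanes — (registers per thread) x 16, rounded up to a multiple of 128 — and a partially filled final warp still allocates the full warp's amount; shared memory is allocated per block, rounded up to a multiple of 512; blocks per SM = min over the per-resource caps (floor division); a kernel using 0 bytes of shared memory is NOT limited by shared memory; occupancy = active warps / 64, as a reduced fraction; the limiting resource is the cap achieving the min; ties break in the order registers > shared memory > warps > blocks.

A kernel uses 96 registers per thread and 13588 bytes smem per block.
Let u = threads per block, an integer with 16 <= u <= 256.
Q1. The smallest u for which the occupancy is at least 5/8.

Answer: u = 81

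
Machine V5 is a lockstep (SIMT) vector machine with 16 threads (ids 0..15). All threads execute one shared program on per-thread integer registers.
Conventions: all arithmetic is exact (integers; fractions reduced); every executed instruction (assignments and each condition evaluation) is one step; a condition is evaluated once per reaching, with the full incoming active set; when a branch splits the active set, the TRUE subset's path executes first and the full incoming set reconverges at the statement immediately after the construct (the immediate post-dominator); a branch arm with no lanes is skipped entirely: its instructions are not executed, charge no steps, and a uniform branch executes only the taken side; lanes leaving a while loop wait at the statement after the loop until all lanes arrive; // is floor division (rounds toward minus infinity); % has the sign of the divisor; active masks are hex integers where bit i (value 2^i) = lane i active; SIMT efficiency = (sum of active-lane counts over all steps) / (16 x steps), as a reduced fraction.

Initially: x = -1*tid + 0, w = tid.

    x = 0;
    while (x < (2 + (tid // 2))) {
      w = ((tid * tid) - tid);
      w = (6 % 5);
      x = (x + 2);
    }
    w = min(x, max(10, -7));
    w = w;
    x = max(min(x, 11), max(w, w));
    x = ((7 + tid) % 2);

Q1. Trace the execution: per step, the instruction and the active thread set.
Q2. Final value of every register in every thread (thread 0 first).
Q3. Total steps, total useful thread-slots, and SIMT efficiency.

step 0: x <- 0                       0xffff
step 1: eval (x < (2 + (tid // 2)))  0xffff
step 2: w <- ((tid * tid) - tid)     0xffff
step 3: w <- (6 % 5)                 0xffff
step 4: x <- (x + 2)                 0xffff
step 5: eval (x < (2 + (tid // 2)))  0xffff
step 6: w <- ((tid * tid) - tid)     0xfffc
step 7: w <- (6 % 5)                 0xfffc
step 8: x <- (x + 2)                 0xfffc
step 9: eval (x < (2 + (tid // 2)))  0xfffc
step 10: w <- ((tid * tid) - tid)     0xffc0
step 11: w <- (6 % 5)                 0xffc0
step 12: x <- (x + 2)                 0xffc0
step 13: eval (x < (2 + (tid // 2)))  0xffc0
step 14: w <- ((tid * tid) - tid)     0xfc00
step 15: w <- (6 % 5)                 0xfc00
step 16: x <- (x + 2)                 0xfc00
step 17: eval (x < (2 + (tid // 2)))  0xfc00
step 18: w <- ((tid * tid) - tid)     0xc000
step 19: w <- (6 % 5)                 0xc000
step 20: x <- (x + 2)                 0xc000
step 21: eval (x < (2 + (tid // 2)))  0xc000
step 22: w <- min(x, max(10, -7))     0xffff
step 23: w <- w                       0xffff
step 24: x <- max(min(x, 11), max(w, w)) 0xffff
step 25: x <- ((7 + tid) % 2)         0xffff

Answer: 26 steps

x: 1,0,1,0,1,0,1,0,1,0,1,0,1,0,1,0
w: 2,2,4,4,4,4,6,6,6,6,8,8,8,8,10,10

steps = 26; useful = 288; efficiency = 288/416 = 9/13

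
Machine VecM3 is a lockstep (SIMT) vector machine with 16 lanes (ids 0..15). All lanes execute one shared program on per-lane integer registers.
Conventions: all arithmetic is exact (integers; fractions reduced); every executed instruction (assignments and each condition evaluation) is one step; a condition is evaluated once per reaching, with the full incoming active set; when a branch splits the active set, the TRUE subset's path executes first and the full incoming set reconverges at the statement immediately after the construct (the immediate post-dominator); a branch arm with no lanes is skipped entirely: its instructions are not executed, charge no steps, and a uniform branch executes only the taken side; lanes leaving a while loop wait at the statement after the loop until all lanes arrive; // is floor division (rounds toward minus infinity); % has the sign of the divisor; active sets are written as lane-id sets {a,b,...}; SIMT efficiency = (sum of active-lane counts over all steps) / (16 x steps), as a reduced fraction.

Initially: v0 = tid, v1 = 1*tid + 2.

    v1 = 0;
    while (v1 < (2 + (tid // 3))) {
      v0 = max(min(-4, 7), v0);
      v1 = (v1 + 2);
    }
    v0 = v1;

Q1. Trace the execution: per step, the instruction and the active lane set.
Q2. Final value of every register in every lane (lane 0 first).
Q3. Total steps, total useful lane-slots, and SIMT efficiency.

step 0: v1 <- 0                      {0,1,2,3,4,5,6,7,8,9,10,11,12,13,14,15}
step 1: eval (v1 < (2 + (tid // 3))) {0,1,2,3,4,5,6,7,8,9,10,11,12,13,14,15}
step 2: v0 <- max(min(-4, 7), v0)    {0,1,2,3,4,5,6,7,8,9,10,11,12,13,14,15}
step 3: v1 <- (v1 + 2)               {0,1,2,3,4,5,6,7,8,9,10,11,12,13,14,15}
step 4: eval (v1 < (2 + (tid // 3))) {0,1,2,3,4,5,6,7,8,9,10,11,12,13,14,15}
step 5: v0 <- max(min(-4, 7), v0)    {3,4,5,6,7,8,9,10,11,12,13,14,15}
step 6: v1 <- (v1 + 2)               {3,4,5,6,7,8,9,10,11,12,13,14,15}
step 7: eval (v1 < (2 + (tid // 3))) {3,4,5,6,7,8,9,10,11,12,13,14,15}
step 8: v0 <- max(min(-4, 7), v0)    {9,10,11,12,13,14,15}
step 9: v1 <- (v1 + 2)               {9,10,11,12,13,14,15}
step 10: eval (v1 < (2 + (tid // 3))) {9,10,11,12,13,14,15}
step 11: v0 <- max(min(-4, 7), v0)    {15}
step 12: v1 <- (v1 + 2)               {15}
step 13: eval (v1 < (2 + (tid // 3))) {15}
step 14: v0 <- v1                     {0,1,2,3,4,5,6,7,8,9,10,11,12,13,14,15}

Answer: 15 steps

v0: 2,2,2,4,4,4,4,4,4,6,6,6,6,6,6,8
v1: 2,2,2,4,4,4,4,4,4,6,6,6,6,6,6,8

steps = 15; useful = 159; efficiency = 159/240 = 53/80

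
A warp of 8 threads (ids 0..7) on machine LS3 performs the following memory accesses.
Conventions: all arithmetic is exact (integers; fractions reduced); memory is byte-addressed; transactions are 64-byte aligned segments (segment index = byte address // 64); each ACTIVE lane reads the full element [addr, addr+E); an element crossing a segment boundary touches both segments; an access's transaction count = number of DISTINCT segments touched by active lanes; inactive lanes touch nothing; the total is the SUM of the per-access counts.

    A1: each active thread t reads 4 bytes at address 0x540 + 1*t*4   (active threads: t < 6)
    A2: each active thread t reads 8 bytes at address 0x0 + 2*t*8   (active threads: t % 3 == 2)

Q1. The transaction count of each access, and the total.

A1: 1 transaction
A2: 2 transactions

Answer: 1,2; total 3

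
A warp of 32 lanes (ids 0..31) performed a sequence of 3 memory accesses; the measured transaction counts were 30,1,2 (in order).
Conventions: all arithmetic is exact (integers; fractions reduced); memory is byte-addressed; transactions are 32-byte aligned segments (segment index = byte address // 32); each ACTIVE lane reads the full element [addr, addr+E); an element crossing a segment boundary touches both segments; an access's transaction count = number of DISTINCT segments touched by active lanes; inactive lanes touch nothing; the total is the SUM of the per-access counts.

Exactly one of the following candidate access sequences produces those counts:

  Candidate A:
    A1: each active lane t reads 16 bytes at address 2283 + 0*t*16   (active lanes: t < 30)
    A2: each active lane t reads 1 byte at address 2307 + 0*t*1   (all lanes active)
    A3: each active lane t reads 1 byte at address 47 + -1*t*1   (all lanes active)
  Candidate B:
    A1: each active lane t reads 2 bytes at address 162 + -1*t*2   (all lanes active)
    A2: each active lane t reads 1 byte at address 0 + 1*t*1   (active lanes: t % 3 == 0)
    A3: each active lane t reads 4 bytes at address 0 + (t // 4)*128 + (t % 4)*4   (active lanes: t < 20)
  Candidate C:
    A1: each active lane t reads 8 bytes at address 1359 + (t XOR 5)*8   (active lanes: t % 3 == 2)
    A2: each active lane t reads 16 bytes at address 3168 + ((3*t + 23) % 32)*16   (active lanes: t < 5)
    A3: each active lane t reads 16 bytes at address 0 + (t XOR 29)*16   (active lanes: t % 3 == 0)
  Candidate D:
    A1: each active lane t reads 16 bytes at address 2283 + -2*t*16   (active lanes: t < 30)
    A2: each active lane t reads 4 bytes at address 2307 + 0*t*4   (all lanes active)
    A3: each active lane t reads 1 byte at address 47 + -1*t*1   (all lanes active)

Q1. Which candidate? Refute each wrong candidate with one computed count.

A: A1 gives 1 transaction, not 30
B: A1 gives 3 transactions, not 30
C: A1 gives 7 transactions, not 30
D: all counts match (30,1,2)

Answer: D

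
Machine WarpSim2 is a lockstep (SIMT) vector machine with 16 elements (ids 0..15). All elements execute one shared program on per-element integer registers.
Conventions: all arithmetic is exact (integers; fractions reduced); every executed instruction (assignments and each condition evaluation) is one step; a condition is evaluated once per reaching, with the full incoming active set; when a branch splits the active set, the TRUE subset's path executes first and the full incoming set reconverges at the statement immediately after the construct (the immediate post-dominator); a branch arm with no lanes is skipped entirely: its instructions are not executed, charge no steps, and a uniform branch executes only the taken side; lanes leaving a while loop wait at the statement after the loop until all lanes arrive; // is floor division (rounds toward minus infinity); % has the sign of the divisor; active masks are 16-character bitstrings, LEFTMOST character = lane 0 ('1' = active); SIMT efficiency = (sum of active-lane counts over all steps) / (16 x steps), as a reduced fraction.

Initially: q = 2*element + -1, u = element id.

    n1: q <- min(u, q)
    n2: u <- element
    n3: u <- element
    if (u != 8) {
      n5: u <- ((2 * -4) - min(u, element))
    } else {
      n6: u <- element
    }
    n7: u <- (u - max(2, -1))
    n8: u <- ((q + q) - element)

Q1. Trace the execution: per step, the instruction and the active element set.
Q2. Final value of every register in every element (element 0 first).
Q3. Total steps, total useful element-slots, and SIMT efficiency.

step 0: q <- min(u, q)               1111111111111111
step 1: u <- element                 1111111111111111
step 2: u <- element                 1111111111111111
step 3: eval (u != 8)                1111111111111111
step 4: u <- ((2 * -4) - min(u, element)) 1111111101111111
step 5: u <- element                 0000000010000000
step 6: u <- (u - max(2, -1))        1111111111111111
step 7: u <- ((q + q) - element)     1111111111111111

Answer: 8 steps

q: -1,1,2,3,4,5,6,7,8,9,10,11,12,13,14,15
u: -2,1,2,3,4,5,6,7,8,9,10,11,12,13,14,15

steps = 8; useful = 112; efficiency = 112/128 = 7/8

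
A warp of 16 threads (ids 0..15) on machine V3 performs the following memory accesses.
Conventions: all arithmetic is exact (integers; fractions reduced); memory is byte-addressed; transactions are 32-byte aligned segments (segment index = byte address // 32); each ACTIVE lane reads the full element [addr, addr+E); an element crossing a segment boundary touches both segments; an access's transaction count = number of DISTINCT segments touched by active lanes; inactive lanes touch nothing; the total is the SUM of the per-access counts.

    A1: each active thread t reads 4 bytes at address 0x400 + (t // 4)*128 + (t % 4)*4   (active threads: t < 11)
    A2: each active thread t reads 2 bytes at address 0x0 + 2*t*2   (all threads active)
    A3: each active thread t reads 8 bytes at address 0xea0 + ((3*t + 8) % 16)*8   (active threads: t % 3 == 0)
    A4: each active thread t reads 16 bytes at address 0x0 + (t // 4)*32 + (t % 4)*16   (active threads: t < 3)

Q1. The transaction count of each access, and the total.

A1: 3 transactions
A2: 2 transactions
A3: 4 transactions
A4: 2 transactions

Answer: 3,2,4,2; total 11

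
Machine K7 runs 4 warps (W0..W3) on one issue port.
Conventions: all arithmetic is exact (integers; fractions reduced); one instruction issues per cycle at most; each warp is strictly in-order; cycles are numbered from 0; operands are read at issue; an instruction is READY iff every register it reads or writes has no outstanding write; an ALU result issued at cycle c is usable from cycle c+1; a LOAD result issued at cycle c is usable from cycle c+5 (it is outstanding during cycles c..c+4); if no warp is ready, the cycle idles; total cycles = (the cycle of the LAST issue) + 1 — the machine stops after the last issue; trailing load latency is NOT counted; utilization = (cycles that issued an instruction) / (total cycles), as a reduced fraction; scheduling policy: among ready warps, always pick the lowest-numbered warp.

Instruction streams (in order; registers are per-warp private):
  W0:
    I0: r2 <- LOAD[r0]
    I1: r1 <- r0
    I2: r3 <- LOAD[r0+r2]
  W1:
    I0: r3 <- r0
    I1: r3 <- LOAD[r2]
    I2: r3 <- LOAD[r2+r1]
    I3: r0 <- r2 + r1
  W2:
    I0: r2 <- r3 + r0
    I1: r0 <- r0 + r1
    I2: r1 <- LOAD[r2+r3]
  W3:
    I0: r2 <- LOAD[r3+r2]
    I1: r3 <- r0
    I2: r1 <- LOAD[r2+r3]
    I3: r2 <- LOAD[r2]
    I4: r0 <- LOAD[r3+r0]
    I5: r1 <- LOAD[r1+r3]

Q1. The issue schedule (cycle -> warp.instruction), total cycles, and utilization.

cycle 0: W0.I0
cycle 1: W0.I1
cycle 2: W1.I0
cycle 3: W1.I1
cycle 4: W2.I0
cycle 5: W0.I2
cycle 6: W2.I1
cycle 7: W2.I2
cycle 8: W1.I2
cycle 9: W1.I3
cycle 10: W3.I0
cycle 11: W3.I1
cycle 12: idle
cycle 13: idle
cycle 14: idle
cycle 15: W3.I2
cycle 16: W3.I3
cycle 17: W3.I4
cycle 18: idle
cycle 19: idle
cycle 20: W3.I5

Answer: 21 cycles, utilization 16/21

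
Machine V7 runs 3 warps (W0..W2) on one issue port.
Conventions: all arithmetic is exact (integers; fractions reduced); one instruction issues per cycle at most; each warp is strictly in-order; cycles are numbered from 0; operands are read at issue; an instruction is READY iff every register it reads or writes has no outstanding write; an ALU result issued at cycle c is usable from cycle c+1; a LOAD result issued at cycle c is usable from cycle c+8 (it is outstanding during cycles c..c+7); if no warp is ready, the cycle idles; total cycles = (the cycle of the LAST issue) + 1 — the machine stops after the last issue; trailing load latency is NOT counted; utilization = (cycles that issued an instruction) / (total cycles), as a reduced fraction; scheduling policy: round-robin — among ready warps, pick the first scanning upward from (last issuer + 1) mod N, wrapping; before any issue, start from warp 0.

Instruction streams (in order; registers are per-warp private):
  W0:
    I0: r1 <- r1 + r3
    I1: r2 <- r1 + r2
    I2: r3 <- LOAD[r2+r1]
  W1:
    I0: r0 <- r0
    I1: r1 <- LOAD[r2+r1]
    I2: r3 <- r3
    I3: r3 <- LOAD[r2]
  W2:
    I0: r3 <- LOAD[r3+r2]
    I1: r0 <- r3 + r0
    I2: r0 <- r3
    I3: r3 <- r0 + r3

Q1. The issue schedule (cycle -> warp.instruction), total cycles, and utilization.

cycle 0: W0.I0
cycle 1: W1.I0
cycle 2: W2.I0
cycle 3: W0.I1
cycle 4: W1.I1
cycle 5: W0.I2
cycle 6: W1.I2
cycle 7: W1.I3
cycle 8: idle
cycle 9: idle
cycle 10: W2.I1
cycle 11: W2.I2
cycle 12: W2.I3

Answer: 13 cycles, utilization 11/13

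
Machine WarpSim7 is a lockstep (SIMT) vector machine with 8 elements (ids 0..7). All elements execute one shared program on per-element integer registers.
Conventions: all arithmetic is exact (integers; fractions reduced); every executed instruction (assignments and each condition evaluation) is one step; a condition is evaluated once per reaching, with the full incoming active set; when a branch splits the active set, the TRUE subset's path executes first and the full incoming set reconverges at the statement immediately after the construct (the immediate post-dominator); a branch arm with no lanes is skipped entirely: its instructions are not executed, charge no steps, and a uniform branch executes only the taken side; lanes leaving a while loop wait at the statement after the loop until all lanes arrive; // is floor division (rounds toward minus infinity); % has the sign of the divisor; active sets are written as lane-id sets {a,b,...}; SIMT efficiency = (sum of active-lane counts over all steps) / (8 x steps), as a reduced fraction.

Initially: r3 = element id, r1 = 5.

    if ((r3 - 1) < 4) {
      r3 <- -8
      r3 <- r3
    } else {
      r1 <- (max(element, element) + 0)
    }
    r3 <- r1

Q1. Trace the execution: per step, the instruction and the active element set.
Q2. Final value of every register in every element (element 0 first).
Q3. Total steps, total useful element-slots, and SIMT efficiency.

step 0: eval ((r3 - 1) < 4)          {0,1,2,3,4,5,6,7}
step 1: r3 <- -8                     {0,1,2,3,4}
step 2: r3 <- r3                     {0,1,2,3,4}
step 3: r1 <- (max(element, element) + 0) {5,6,7}
step 4: r3 <- r1                     {0,1,2,3,4,5,6,7}

Answer: 5 steps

r3: 5,5,5,5,5,5,6,7
r1: 5,5,5,5,5,5,6,7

steps = 5; useful = 29; efficiency = 29/40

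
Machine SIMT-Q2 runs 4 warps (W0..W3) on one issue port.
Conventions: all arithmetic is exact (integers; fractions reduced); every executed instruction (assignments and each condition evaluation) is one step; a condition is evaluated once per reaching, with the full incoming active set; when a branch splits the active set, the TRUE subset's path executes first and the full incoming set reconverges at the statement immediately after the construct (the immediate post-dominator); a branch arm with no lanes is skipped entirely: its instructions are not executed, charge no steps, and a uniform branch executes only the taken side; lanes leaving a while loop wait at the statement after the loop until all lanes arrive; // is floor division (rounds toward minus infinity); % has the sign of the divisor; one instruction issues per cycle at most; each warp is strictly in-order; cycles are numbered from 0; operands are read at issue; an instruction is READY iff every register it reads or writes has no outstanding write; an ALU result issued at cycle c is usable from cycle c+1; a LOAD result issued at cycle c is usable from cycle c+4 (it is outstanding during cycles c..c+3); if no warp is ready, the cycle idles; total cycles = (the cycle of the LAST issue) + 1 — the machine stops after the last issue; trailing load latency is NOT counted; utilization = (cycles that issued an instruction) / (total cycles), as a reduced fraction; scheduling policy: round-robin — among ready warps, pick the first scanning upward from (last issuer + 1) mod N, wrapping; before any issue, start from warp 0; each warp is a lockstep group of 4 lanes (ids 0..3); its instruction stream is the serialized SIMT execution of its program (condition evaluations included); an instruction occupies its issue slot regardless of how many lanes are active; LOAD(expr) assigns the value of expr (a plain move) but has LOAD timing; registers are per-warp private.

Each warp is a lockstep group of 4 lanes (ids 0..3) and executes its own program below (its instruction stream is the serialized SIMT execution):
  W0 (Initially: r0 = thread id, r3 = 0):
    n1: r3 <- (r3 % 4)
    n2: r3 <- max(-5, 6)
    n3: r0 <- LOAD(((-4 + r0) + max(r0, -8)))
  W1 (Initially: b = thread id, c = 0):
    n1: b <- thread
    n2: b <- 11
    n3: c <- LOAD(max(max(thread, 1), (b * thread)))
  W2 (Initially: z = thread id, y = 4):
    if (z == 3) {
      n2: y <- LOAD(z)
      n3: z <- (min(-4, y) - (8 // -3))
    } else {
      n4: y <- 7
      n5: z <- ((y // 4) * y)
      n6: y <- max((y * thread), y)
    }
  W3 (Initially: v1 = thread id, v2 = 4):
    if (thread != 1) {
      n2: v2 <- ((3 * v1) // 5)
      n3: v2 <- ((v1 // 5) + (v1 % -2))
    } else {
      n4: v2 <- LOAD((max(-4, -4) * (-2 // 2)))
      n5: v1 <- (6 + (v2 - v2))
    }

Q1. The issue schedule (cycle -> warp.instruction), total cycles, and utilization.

cycle 0: W0.I0
cycle 1: W1.I0
cycle 2: W2.I0
cycle 3: W3.I0
cycle 4: W0.I1
cycle 5: W1.I1
cycle 6: W2.I1
cycle 7: W3.I1
cycle 8: W0.I2
cycle 9: W1.I2
cycle 10: W2.I2
cycle 11: W3.I2
cycle 12: W2.I3
cycle 13: W3.I3
cycle 14: W2.I4
cycle 15: W2.I5
cycle 16: idle
cycle 17: W3.I4

Answer: 18 cycles, utilization 17/18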